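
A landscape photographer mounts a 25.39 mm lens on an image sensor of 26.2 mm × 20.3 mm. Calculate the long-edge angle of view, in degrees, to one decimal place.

Angle of view α = 2·arctan(w/2f) with w = 26.2 mm and f = 25.39 mm.
w/2f = 0.51595; arctan(0.51595) ≈ 27.2915°, so α ≈ 54.5830°.

54.6°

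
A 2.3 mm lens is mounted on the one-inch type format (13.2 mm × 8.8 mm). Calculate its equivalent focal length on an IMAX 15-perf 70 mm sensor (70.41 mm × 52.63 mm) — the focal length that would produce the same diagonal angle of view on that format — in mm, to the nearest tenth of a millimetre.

Sensor diagonal = √(13.2² + 8.8²) = √251.6800 ≈ 15.8644 mm.
Sensor diagonal = √(70.41² + 52.63²) = √7727.4850 ≈ 87.9061 mm.
Equal angle of view means equal diagonal/f ratio, so f₂ = f₁ · (diagonal₂/diagonal₁) = 2.3 × 87.9061/15.8644.
f₂ = 2.3 × 5.54108 ≈ 12.744 mm.

12.7 mm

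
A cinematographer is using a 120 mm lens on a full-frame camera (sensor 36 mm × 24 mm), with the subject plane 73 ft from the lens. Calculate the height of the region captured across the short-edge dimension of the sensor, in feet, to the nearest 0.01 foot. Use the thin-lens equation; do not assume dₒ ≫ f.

14.52 ft

dₒ: 73 ft × 304.8 mm/ft = 22250.40 mm.
Similar triangles through the lens centre give W/dₒ = h/dᵢ; with 1/f = 1/dₒ + 1/dᵢ this gives W = h·(dₒ − f)/f.
W = 24 mm × (22250.4 − 120) / 120 = 24 × 184.4200 ≈ 4426.080 mm = 4426.080/304.8 ft = 14.5213 ft.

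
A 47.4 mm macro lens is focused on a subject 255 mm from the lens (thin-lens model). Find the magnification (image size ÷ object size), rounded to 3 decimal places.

0.228×

Thin lens: 1/f = 1/dₒ + 1/dᵢ → 1/dᵢ = 1/47.4 − 1/255 = 0.0171755 mm⁻¹, so dᵢ ≈ 58.2225 mm.
Magnification m = dᵢ/dₒ = 58.2225/255 ≈ 0.22832.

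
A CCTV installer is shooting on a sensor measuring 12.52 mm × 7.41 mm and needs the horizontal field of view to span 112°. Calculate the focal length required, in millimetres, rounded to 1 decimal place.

From α = 2·arctan(w/2f) we get f = w / (2·tan(α/2)).
With w = 12.52 mm and α/2 = 56°, tan(α/2) ≈ 1.48256, so f ≈ 12.52 / 2.96512 ≈ 4.2224 mm.

4.2 mm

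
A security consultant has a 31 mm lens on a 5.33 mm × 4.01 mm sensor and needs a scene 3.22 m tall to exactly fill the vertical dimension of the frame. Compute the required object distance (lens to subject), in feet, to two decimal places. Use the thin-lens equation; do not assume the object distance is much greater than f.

81.77 ft

W: 3.22 m = 3220 mm.
Magnification m = h/W = dᵢ/dₒ; combined with 1/f = 1/dₒ + 1/dᵢ this gives dₒ = f·(1 + W/h).
dₒ = 31 mm × (1 + 3220/4.01) = 31 × 803.9925 ≈ 24923.768 mm = 24923.768/304.8 ft = 81.7709 ft.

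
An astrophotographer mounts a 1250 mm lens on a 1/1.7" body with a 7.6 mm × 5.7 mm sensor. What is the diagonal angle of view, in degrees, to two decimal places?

0.44°

Sensor diagonal = √(7.6² + 5.7²) = √90.2500 ≈ 9.5000 mm.
Angle of view α = 2·arctan(d/2f) with d = 9.5000 mm and f = 1250 mm.
d/2f = 0.00380; arctan(0.00380) ≈ 0.2177°, so α ≈ 0.4354°.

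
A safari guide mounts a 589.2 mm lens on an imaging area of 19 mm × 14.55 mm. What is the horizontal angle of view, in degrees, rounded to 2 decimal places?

1.85°

Angle of view α = 2·arctan(w/2f) with w = 19 mm and f = 589.2 mm.
w/2f = 0.01612; arctan(0.01612) ≈ 0.9237°, so α ≈ 1.8475°.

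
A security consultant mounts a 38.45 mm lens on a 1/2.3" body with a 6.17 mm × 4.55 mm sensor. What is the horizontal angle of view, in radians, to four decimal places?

Angle of view α = 2·arctan(w/2f) with w = 6.17 mm and f = 38.45 mm.
w/2f = 0.08023; arctan(0.08023) ≈ 0.0801 rad, so α ≈ 0.1601 rad.

0.1601 rad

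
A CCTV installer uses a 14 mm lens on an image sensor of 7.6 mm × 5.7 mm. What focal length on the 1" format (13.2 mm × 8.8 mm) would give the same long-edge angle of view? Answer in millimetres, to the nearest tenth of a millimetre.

Equal angle of view means equal width/f ratio, so f₂ = f₁ · (width₂/width₁) = 14 × 13.2/7.6.
f₂ = 14 × 1.73684 ≈ 24.316 mm.

24.3 mm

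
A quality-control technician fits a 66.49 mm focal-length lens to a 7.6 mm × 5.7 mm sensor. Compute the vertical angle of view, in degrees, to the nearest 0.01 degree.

Angle of view α = 2·arctan(h/2f) with h = 5.7 mm and f = 66.49 mm.
h/2f = 0.04286; arctan(0.04286) ≈ 2.4544°, so α ≈ 4.9088°.

4.91°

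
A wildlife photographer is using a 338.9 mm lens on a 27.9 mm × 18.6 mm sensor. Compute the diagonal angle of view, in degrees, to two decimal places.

Sensor diagonal = √(27.9² + 18.6²) = √1124.3700 ≈ 33.5316 mm.
Angle of view α = 2·arctan(d/2f) with d = 33.5316 mm and f = 338.9 mm.
d/2f = 0.04947; arctan(0.04947) ≈ 2.8322°, so α ≈ 5.6644°.

5.66°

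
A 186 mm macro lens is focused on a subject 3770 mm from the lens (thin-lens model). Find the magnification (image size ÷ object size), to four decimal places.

0.0519×

Thin lens: 1/f = 1/dₒ + 1/dᵢ → 1/dᵢ = 1/186 − 1/3770 = 0.0051111 mm⁻¹, so dᵢ ≈ 195.6529 mm.
Magnification m = dᵢ/dₒ = 195.6529/3770 ≈ 0.05190.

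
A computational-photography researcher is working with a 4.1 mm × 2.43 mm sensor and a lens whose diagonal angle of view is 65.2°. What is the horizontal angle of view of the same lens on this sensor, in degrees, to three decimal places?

Sensor diagonal = √(4.1² + 2.43²) = √22.7149 ≈ 4.7660 mm.
From the diagonal AOV: f = 4.7660 / (2·tan(32.6°)) = 4.7660 / 1.27905 ≈ 3.7262 mm.
Horizontal AOV = 2·arctan(4.1 / (2 × 3.7262)) = 2·arctan(0.55016) ≈ 57.6355°.

57.635°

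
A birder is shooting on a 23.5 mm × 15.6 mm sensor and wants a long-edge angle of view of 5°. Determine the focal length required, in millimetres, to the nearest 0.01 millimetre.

269.12 mm

From α = 2·arctan(w/2f) we get f = w / (2·tan(α/2)).
With w = 23.5 mm and α/2 = 2.5°, tan(α/2) ≈ 0.04366, so f ≈ 23.5 / 0.08732 ≈ 269.1192 mm.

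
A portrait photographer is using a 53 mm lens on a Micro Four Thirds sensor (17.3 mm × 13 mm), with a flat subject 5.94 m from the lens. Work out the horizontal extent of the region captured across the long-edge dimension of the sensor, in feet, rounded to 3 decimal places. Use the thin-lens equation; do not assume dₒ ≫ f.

dₒ: 5.94 m = 5940 mm.
Similar triangles through the lens centre give W/dₒ = w/dᵢ; with 1/f = 1/dₒ + 1/dᵢ this gives W = w·(dₒ − f)/f.
W = 17.3 mm × (5940 − 53) / 53 = 17.3 × 111.0755 ≈ 1921.606 mm = 1921.606/304.8 ft = 6.30448 ft.

6.304 ft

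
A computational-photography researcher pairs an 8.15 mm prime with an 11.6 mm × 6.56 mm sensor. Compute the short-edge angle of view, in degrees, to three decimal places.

Angle of view α = 2·arctan(h/2f) with h = 6.56 mm and f = 8.15 mm.
h/2f = 0.40245; arctan(0.40245) ≈ 21.9225°, so α ≈ 43.8450°.

43.845°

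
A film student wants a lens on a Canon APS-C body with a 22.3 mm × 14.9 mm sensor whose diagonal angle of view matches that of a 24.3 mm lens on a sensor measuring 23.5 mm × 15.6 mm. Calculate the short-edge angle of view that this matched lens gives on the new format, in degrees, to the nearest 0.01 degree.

Sensor diagonal = √(23.5² + 15.6²) = √795.6100 ≈ 28.2066 mm.
Sensor diagonal = √(22.3² + 14.9²) = √719.3000 ≈ 26.8198 mm.
Equal diagonal AOV ⇒ f₂ = f₁ · 26.8198/28.2066 = 24.3 × 0.95083 ≈ 23.1053 mm.
Short-edge AOV on the new format = 2·arctan(14.9 / (2 × 23.1053)) = 2·arctan(0.32244) ≈ 35.7425°.

35.74°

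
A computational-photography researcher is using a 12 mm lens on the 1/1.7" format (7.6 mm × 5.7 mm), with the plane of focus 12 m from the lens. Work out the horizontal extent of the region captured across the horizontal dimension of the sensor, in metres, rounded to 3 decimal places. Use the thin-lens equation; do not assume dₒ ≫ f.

7.592 m

dₒ: 12 m = 12000 mm.
Similar triangles through the lens centre give W/dₒ = w/dᵢ; with 1/f = 1/dₒ + 1/dᵢ this gives W = w·(dₒ − f)/f.
W = 7.6 mm × (12000 − 12) / 12 = 7.6 × 999.0000 ≈ 7592.400 mm = 7.5924 m.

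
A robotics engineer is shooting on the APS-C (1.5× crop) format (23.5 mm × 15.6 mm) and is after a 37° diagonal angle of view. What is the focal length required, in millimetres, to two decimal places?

42.15 mm

Sensor diagonal = √(23.5² + 15.6²) = √795.6100 ≈ 28.2066 mm.
From α = 2·arctan(d/2f) we get f = d / (2·tan(α/2)).
With d = 28.2066 mm and α/2 = 18.5°, tan(α/2) ≈ 0.33460, so f ≈ 28.2066 / 0.66919 ≈ 42.1503 mm.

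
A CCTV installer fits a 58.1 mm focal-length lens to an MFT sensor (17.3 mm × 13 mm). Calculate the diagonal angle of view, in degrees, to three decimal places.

21.099°

Sensor diagonal = √(17.3² + 13²) = √468.2900 ≈ 21.6400 mm.
Angle of view α = 2·arctan(d/2f) with d = 21.6400 mm and f = 58.1 mm.
d/2f = 0.18623; arctan(0.18623) ≈ 10.5494°, so α ≈ 21.0988°.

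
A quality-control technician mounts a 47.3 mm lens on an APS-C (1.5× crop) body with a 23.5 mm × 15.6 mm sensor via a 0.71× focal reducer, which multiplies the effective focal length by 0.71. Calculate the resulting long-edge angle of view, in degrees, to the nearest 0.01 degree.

38.57°

Effective focal length f = 47.3 × 0.71 = 33.583 mm.
α = 2·arctan(23.5 / (2 × 33.583)) = 2·arctan(0.34988) ≈ 38.5678°.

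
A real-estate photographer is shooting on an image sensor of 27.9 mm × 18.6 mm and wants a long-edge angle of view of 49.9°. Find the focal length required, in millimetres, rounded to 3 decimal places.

29.984 mm

From α = 2·arctan(w/2f) we get f = w / (2·tan(α/2)).
With w = 27.9 mm and α/2 = 24.95°, tan(α/2) ≈ 0.46525, so f ≈ 27.9 / 0.93049 ≈ 29.9842 mm.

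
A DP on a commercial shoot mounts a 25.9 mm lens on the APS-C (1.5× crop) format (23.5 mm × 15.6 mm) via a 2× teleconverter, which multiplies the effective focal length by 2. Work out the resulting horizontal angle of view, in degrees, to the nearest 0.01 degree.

25.56°

Effective focal length f = 25.9 × 2 = 51.8 mm.
α = 2·arctan(23.5 / (2 × 51.8)) = 2·arctan(0.22683) ≈ 25.5607°.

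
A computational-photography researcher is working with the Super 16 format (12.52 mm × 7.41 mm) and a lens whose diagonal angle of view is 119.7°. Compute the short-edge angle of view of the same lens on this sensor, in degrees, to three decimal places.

82.494°

Sensor diagonal = √(12.52² + 7.41²) = √211.6585 ≈ 14.5485 mm.
From the diagonal AOV: f = 14.5485 / (2·tan(59.85°)) = 14.5485 / 3.44325 ≈ 4.2252 mm.
Short-edge AOV = 2·arctan(7.41 / (2 × 4.2252)) = 2·arctan(0.87688) ≈ 82.4936°.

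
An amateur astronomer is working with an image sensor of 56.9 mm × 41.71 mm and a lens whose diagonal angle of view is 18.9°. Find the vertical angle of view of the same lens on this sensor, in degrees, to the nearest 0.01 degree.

11.24°

Sensor diagonal = √(56.9² + 41.71²) = √4977.3341 ≈ 70.5502 mm.
From the diagonal AOV: f = 70.5502 / (2·tan(9.45°)) = 70.5502 / 0.33289 ≈ 211.9317 mm.
Vertical AOV = 2·arctan(41.71 / (2 × 211.9317)) = 2·arctan(0.09840) ≈ 11.2401°.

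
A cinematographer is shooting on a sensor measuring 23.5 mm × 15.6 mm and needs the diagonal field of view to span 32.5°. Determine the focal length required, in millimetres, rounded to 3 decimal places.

Sensor diagonal = √(23.5² + 15.6²) = √795.6100 ≈ 28.2066 mm.
From α = 2·arctan(d/2f) we get f = d / (2·tan(α/2)).
With d = 28.2066 mm and α/2 = 16.25°, tan(α/2) ≈ 0.29147, so f ≈ 28.2066 / 0.58295 ≈ 48.3862 mm.

48.386 mm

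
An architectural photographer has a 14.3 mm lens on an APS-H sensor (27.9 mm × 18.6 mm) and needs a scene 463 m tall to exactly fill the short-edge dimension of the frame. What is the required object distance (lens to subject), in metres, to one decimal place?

W: 463 m = 463000 mm.
Magnification m = h/W = dᵢ/dₒ; combined with 1/f = 1/dₒ + 1/dᵢ this gives dₒ = f·(1 + W/h).
dₒ = 14.3 mm × (1 + 463000/18.6) = 14.3 × 24893.4731 ≈ 355976.666 mm = 355.977 m.

356.0 m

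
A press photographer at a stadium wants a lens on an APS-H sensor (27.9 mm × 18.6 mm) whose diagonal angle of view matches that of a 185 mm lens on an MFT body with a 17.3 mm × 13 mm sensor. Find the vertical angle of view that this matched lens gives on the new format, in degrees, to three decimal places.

3.716°

Sensor diagonal = √(17.3² + 13²) = √468.2900 ≈ 21.6400 mm.
Sensor diagonal = √(27.9² + 18.6²) = √1124.3700 ≈ 33.5316 mm.
Equal diagonal AOV ⇒ f₂ = f₁ · 33.5316/21.6400 = 185 × 1.54952 ≈ 286.6612 mm.
Vertical AOV on the new format = 2·arctan(18.6 / (2 × 286.6612)) = 2·arctan(0.03244) ≈ 3.7163°.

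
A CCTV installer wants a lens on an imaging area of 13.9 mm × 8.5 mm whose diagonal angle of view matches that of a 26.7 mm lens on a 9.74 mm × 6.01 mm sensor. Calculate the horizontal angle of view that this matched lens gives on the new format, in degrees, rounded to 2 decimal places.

Sensor diagonal = √(9.74² + 6.01²) = √130.9877 ≈ 11.4450 mm.
Sensor diagonal = √(13.9² + 8.5²) = √265.4600 ≈ 16.2929 mm.
Equal diagonal AOV ⇒ f₂ = f₁ · 16.2929/11.4450 = 26.7 × 1.42359 ≈ 38.0098 mm.
Horizontal AOV on the new format = 2·arctan(13.9 / (2 × 38.0098)) = 2·arctan(0.18285) ≈ 20.7239°.

20.72°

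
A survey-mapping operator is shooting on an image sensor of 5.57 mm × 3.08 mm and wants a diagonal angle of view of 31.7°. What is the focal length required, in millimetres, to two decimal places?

Sensor diagonal = √(5.57² + 3.08²) = √40.5113 ≈ 6.3648 mm.
From α = 2·arctan(d/2f) we get f = d / (2·tan(α/2)).
With d = 6.3648 mm and α/2 = 15.85°, tan(α/2) ≈ 0.28391, so f ≈ 6.3648 / 0.56783 ≈ 11.2091 mm.

11.21 mm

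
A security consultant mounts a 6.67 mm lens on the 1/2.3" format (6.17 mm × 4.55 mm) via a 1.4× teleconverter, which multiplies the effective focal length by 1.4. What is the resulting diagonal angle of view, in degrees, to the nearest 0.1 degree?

Effective focal length f = 6.67 × 1.4 = 9.338 mm.
Sensor diagonal = √(6.17² + 4.55²) = √58.7714 ≈ 7.6663 mm.
α = 2·arctan(7.666 / (2 × 9.338)) = 2·arctan(0.41049) ≈ 44.6350°.

44.6°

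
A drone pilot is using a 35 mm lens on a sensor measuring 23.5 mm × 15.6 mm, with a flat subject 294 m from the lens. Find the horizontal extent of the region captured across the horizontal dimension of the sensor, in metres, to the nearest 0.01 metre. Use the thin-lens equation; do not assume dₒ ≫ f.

dₒ: 294 m = 294000 mm.
Similar triangles through the lens centre give W/dₒ = w/dᵢ; with 1/f = 1/dₒ + 1/dᵢ this gives W = w·(dₒ − f)/f.
W = 23.5 mm × (294000 − 35) / 35 = 23.5 × 8399.0000 ≈ 197376.500 mm = 197.376 m.

197.38 m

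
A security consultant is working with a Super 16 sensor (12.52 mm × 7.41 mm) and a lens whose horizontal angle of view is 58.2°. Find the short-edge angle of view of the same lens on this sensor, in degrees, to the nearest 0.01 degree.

36.47°

From the horizontal AOV: f = 12.52 / (2·tan(29.1°)) = 12.52 / 1.11319 ≈ 11.2470 mm.
Short-edge AOV = 2·arctan(7.41 / (2 × 11.2470)) = 2·arctan(0.32942) ≈ 36.4660°.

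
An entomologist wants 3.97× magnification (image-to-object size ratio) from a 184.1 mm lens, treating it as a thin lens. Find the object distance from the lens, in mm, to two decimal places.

230.47 mm

With m = dᵢ/dₒ and 1/f = 1/dₒ + 1/dᵢ, substituting dᵢ = m·dₒ gives 1/f = (1 + 1/m)/dₒ, hence dₒ = f·(1 + 1/m).
dₒ = 184.1 × (1 + 1/3.97) = 184.1 × 1.25189 ≈ 230.473 mm.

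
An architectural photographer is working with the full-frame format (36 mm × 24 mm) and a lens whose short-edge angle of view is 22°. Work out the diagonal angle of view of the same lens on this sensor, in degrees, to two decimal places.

From the short-edge AOV: f = 24 / (2·tan(11°)) = 24 / 0.38876 ≈ 61.7346 mm.
Sensor diagonal = √(36² + 24²) = √1872.0000 ≈ 43.2666 mm.
Diagonal AOV = 2·arctan(43.2666 / (2 × 61.7346)) = 2·arctan(0.35042) ≈ 38.6234°.

38.62°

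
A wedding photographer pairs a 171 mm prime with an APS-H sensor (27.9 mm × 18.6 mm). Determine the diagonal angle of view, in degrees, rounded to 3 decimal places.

11.199°

Sensor diagonal = √(27.9² + 18.6²) = √1124.3700 ≈ 33.5316 mm.
Angle of view α = 2·arctan(d/2f) with d = 33.5316 mm and f = 171 mm.
d/2f = 0.09805; arctan(0.09805) ≈ 5.5997°, so α ≈ 11.1994°.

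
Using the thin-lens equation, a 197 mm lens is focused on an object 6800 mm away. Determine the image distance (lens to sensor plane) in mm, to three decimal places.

202.877 mm

1/dᵢ = 1/f − 1/dₒ = 1/197 − 1/6800 = 0.0049291 mm⁻¹.
dᵢ = 1/0.0049291 ≈ 202.8775 mm.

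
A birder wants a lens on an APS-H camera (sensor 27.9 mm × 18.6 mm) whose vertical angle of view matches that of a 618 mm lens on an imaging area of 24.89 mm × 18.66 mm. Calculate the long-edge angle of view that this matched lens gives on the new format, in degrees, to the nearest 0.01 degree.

2.59°

Equal vertical AOV ⇒ f₂ = f₁ · 18.6/18.66 = 618 × 0.99678 ≈ 616.0129 mm.
Long-edge AOV on the new format = 2·arctan(27.9 / (2 × 616.0129)) = 2·arctan(0.02265) ≈ 2.5946°.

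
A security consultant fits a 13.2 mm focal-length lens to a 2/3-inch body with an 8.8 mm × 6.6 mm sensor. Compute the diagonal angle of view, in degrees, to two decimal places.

45.24°

Sensor diagonal = √(8.8² + 6.6²) = √121.0000 ≈ 11.0000 mm.
Angle of view α = 2·arctan(d/2f) with d = 11.0000 mm and f = 13.2 mm.
d/2f = 0.41667; arctan(0.41667) ≈ 22.6199°, so α ≈ 45.2397°.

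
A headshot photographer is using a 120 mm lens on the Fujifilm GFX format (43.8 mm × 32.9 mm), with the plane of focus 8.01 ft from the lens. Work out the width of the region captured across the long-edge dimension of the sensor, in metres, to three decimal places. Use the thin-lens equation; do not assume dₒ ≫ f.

dₒ: 8.01 ft × 304.8 mm/ft = 2441.45 mm.
Similar triangles through the lens centre give W/dₒ = w/dᵢ; with 1/f = 1/dₒ + 1/dᵢ this gives W = w·(dₒ − f)/f.
W = 43.8 mm × (2441.45 − 120) / 120 = 43.8 × 19.3454 ≈ 847.328 mm = 0.847328 m.

0.847 m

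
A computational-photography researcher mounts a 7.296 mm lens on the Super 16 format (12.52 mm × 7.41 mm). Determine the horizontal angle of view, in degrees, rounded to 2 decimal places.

Angle of view α = 2·arctan(w/2f) with w = 12.52 mm and f = 7.296 mm.
w/2f = 0.85800; arctan(0.85800) ≈ 40.6297°, so α ≈ 81.2595°.

81.26°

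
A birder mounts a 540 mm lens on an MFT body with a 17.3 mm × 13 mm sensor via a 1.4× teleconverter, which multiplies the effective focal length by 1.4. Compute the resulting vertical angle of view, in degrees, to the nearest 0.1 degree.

1.0°

Effective focal length f = 540 × 1.4 = 756 mm.
α = 2·arctan(13 / (2 × 756)) = 2·arctan(0.00860) ≈ 0.9852°.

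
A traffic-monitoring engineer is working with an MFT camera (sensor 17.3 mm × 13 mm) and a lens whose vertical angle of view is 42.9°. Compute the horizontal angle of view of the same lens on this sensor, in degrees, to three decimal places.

55.207°

From the vertical AOV: f = 13 / (2·tan(21.45°)) = 13 / 0.78581 ≈ 16.5435 mm.
Horizontal AOV = 2·arctan(17.3 / (2 × 16.5435)) = 2·arctan(0.52286) ≈ 55.2068°.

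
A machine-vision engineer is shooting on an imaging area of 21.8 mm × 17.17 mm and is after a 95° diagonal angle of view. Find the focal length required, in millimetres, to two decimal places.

12.71 mm

Sensor diagonal = √(21.8² + 17.17²) = √770.0489 ≈ 27.7498 mm.
From α = 2·arctan(d/2f) we get f = d / (2·tan(α/2)).
With d = 27.7498 mm and α/2 = 47.5°, tan(α/2) ≈ 1.09131, so f ≈ 27.7498 / 2.18262 ≈ 12.7140 mm.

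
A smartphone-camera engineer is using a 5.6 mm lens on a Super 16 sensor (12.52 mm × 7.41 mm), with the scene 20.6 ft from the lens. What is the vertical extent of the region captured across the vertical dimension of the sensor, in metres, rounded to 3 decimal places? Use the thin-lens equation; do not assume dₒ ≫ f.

8.301 m

dₒ: 20.6 ft × 304.8 mm/ft = 6278.88 mm.
Similar triangles through the lens centre give W/dₒ = h/dᵢ; with 1/f = 1/dₒ + 1/dᵢ this gives W = h·(dₒ − f)/f.
W = 7.41 mm × (6278.88 − 5.6) / 5.6 = 7.41 × 1120.2285 ≈ 8300.893 mm = 8.30089 m.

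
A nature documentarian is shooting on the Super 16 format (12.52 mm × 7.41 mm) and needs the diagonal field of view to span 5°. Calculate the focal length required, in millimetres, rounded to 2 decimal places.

166.61 mm

Sensor diagonal = √(12.52² + 7.41²) = √211.6585 ≈ 14.5485 mm.
From α = 2·arctan(d/2f) we get f = d / (2·tan(α/2)).
With d = 14.5485 mm and α/2 = 2.5°, tan(α/2) ≈ 0.04366, so f ≈ 14.5485 / 0.08732 ≈ 166.6076 mm.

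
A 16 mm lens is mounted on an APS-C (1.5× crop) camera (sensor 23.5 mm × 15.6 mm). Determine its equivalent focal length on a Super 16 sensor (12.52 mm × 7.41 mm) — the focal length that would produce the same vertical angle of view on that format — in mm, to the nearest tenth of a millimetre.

Equal angle of view means equal height/f ratio, so f₂ = f₁ · (height₂/height₁) = 16 × 7.41/15.6.
f₂ = 16 × 0.47500 ≈ 7.600 mm.

7.6 mm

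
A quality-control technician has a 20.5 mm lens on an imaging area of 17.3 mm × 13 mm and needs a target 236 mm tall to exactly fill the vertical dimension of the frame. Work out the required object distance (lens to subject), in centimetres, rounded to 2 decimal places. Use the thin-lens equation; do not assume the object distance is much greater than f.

Magnification m = h/W = dᵢ/dₒ; combined with 1/f = 1/dₒ + 1/dᵢ this gives dₒ = f·(1 + W/h).
dₒ = 20.5 mm × (1 + 236/13) = 20.5 × 19.1538 ≈ 392.654 mm = 39.2654 cm.

39.27 cm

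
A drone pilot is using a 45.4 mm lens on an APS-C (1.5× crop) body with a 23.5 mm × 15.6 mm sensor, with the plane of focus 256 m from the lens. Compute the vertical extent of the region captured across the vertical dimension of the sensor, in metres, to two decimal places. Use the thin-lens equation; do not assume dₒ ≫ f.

87.95 m

dₒ: 256 m = 256000 mm.
Similar triangles through the lens centre give W/dₒ = h/dᵢ; with 1/f = 1/dₒ + 1/dᵢ this gives W = h·(dₒ − f)/f.
W = 15.6 mm × (256000 − 45.4) / 45.4 = 15.6 × 5637.7665 ≈ 87949.158 mm = 87.9492 m.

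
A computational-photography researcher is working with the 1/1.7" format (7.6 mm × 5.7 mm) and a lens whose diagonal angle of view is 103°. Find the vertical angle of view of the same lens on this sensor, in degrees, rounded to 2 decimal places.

Sensor diagonal = √(7.6² + 5.7²) = √90.2500 ≈ 9.5000 mm.
From the diagonal AOV: f = 9.5000 / (2·tan(51.5°)) = 9.5000 / 2.51434 ≈ 3.7783 mm.
Vertical AOV = 2·arctan(5.7 / (2 × 3.7783)) = 2·arctan(0.75430) ≈ 74.0547°.

74.05°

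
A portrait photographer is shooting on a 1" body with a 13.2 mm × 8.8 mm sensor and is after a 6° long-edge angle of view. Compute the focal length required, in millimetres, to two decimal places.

125.94 mm

From α = 2·arctan(w/2f) we get f = w / (2·tan(α/2)).
With w = 13.2 mm and α/2 = 3°, tan(α/2) ≈ 0.05241, so f ≈ 13.2 / 0.10482 ≈ 125.9355 mm.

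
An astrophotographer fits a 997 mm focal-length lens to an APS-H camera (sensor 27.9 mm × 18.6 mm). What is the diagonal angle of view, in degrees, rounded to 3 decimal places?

Sensor diagonal = √(27.9² + 18.6²) = √1124.3700 ≈ 33.5316 mm.
Angle of view α = 2·arctan(d/2f) with d = 33.5316 mm and f = 997 mm.
d/2f = 0.01682; arctan(0.01682) ≈ 0.9634°, so α ≈ 1.9268°.

1.927°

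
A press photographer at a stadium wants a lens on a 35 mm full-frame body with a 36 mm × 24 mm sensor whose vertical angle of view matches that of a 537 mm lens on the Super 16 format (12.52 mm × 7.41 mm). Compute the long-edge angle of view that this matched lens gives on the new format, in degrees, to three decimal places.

Equal vertical AOV ⇒ f₂ = f₁ · 24/7.41 = 537 × 3.23887 ≈ 1739.2713 mm.
Long-edge AOV on the new format = 2·arctan(36 / (2 × 1739.2713)) = 2·arctan(0.01035) ≈ 1.1859°.

1.186°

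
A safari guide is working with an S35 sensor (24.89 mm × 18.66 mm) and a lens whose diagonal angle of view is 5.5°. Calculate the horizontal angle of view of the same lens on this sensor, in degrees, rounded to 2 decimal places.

4.40°

Sensor diagonal = √(24.89² + 18.66²) = √967.7077 ≈ 31.1080 mm.
From the diagonal AOV: f = 31.1080 / (2·tan(2.75°)) = 31.1080 / 0.09607 ≈ 323.8161 mm.
Horizontal AOV = 2·arctan(24.89 / (2 × 323.8161)) = 2·arctan(0.03843) ≈ 4.4019°.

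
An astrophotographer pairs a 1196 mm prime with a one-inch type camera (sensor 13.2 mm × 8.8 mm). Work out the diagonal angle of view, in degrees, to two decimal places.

Sensor diagonal = √(13.2² + 8.8²) = √251.6800 ≈ 15.8644 mm.
Angle of view α = 2·arctan(d/2f) with d = 15.8644 mm and f = 1196 mm.
d/2f = 0.00663; arctan(0.00663) ≈ 0.3800°, so α ≈ 0.7600°.

0.76°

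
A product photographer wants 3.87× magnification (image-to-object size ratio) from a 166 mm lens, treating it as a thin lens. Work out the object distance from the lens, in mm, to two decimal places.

With m = dᵢ/dₒ and 1/f = 1/dₒ + 1/dᵢ, substituting dᵢ = m·dₒ gives 1/f = (1 + 1/m)/dₒ, hence dₒ = f·(1 + 1/m).
dₒ = 166 × (1 + 1/3.87) = 166 × 1.25840 ≈ 208.894 mm.

208.89 mm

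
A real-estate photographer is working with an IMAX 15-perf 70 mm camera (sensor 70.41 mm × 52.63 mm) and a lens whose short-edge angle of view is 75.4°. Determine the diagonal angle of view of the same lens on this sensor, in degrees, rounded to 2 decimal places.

104.47°

From the short-edge AOV: f = 52.63 / (2·tan(37.7°)) = 52.63 / 1.54578 ≈ 34.0476 mm.
Sensor diagonal = √(70.41² + 52.63²) = √7727.4850 ≈ 87.9061 mm.
Diagonal AOV = 2·arctan(87.9061 / (2 × 34.0476)) = 2·arctan(1.29093) ≈ 104.4747°.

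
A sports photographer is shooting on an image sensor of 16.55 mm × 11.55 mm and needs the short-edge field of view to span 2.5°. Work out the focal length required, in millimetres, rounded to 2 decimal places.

From α = 2·arctan(h/2f) we get f = h / (2·tan(α/2)).
With h = 11.55 mm and α/2 = 1.25°, tan(α/2) ≈ 0.02182, so f ≈ 11.55 / 0.04364 ≈ 264.6645 mm.

264.66 mm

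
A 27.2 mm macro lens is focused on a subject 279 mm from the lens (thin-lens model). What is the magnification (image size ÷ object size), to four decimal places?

Thin lens: 1/f = 1/dₒ + 1/dᵢ → 1/dᵢ = 1/27.2 − 1/279 = 0.0331805 mm⁻¹, so dᵢ ≈ 30.1382 mm.
Magnification m = dᵢ/dₒ = 30.1382/279 ≈ 0.10802.

0.1080×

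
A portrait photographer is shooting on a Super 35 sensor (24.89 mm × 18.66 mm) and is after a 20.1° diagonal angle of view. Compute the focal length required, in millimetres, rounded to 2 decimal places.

87.76 mm

Sensor diagonal = √(24.89² + 18.66²) = √967.7077 ≈ 31.1080 mm.
From α = 2·arctan(d/2f) we get f = d / (2·tan(α/2)).
With d = 31.1080 mm and α/2 = 10.05°, tan(α/2) ≈ 0.17723, so f ≈ 31.1080 / 0.35445 ≈ 87.7632 mm.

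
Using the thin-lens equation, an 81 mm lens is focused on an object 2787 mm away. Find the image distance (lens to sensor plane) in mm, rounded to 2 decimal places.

1/dᵢ = 1/f − 1/dₒ = 1/81 − 1/2787 = 0.0119869 mm⁻¹.
dᵢ = 1/0.0119869 ≈ 83.4246 mm.

83.42 mm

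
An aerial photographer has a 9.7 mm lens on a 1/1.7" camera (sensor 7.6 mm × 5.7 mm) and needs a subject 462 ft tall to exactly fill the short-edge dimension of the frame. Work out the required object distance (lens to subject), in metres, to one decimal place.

239.6 m

W: 462 ft × 304.8 mm/ft = 140817.60 mm.
Magnification m = h/W = dᵢ/dₒ; combined with 1/f = 1/dₒ + 1/dᵢ this gives dₒ = f·(1 + W/h).
dₒ = 9.7 mm × (1 + 140818/5.7) = 9.7 × 24705.8413 ≈ 239646.661 mm = 239.647 m.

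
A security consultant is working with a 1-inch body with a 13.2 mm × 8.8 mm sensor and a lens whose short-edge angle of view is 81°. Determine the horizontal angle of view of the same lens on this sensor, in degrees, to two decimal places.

104.05°

From the short-edge AOV: f = 8.8 / (2·tan(40.5°)) = 8.8 / 1.70816 ≈ 5.1517 mm.
Horizontal AOV = 2·arctan(13.2 / (2 × 5.1517)) = 2·arctan(1.28112) ≈ 104.0512°.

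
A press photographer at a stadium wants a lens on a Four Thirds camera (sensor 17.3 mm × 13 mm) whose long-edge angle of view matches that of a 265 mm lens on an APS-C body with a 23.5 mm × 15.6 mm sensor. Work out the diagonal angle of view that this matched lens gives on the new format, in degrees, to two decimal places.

Equal long-edge AOV ⇒ f₂ = f₁ · 17.3/23.5 = 265 × 0.73617 ≈ 195.0851 mm.
Sensor diagonal = √(17.3² + 13²) = √468.2900 ≈ 21.6400 mm.
Diagonal AOV on the new format = 2·arctan(21.6400 / (2 × 195.0851)) = 2·arctan(0.05546) ≈ 6.3491°.

6.35°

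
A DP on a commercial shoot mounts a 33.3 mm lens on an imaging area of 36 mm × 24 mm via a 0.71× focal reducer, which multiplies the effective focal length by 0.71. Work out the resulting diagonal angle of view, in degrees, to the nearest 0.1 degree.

84.9°

Effective focal length f = 33.3 × 0.71 = 23.643 mm.
Sensor diagonal = √(36² + 24²) = √1872.0000 ≈ 43.2666 mm.
α = 2·arctan(43.267 / (2 × 23.643)) = 2·arctan(0.91500) ≈ 84.9169°.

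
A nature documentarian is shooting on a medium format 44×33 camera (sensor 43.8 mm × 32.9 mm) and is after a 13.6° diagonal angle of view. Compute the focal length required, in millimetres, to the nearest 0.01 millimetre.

Sensor diagonal = √(43.8² + 32.9²) = √3000.8500 ≈ 54.7800 mm.
From α = 2·arctan(d/2f) we get f = d / (2·tan(α/2)).
With d = 54.7800 mm and α/2 = 6.8°, tan(α/2) ≈ 0.11924, so f ≈ 54.7800 / 0.23849 ≈ 229.6995 mm.

229.70 mm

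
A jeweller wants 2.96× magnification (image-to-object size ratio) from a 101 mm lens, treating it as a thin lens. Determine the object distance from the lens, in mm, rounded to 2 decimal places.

With m = dᵢ/dₒ and 1/f = 1/dₒ + 1/dᵢ, substituting dᵢ = m·dₒ gives 1/f = (1 + 1/m)/dₒ, hence dₒ = f·(1 + 1/m).
dₒ = 101 × (1 + 1/2.96) = 101 × 1.33784 ≈ 135.122 mm.

135.12 mm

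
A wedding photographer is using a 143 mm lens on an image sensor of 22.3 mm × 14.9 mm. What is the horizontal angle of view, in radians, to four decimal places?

Angle of view α = 2·arctan(w/2f) with w = 22.3 mm and f = 143 mm.
w/2f = 0.07797; arctan(0.07797) ≈ 0.0778 rad, so α ≈ 0.1556 rad.

0.1556 rad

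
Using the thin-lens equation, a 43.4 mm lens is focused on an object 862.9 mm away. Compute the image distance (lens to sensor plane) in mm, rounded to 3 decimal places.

45.698 mm

1/dᵢ = 1/f − 1/dₒ = 1/43.4 − 1/862.9 = 0.0218826 mm⁻¹.
dᵢ = 1/0.0218826 ≈ 45.6984 mm.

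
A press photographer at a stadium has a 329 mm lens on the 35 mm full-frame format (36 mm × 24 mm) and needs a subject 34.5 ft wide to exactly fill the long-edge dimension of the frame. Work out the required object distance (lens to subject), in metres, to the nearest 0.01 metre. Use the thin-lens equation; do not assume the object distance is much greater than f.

W: 34.5 ft × 304.8 mm/ft = 10515.60 mm.
Magnification m = w/W = dᵢ/dₒ; combined with 1/f = 1/dₒ + 1/dᵢ this gives dₒ = f·(1 + W/w).
dₒ = 329 mm × (1 + 10515.6/36) = 329 × 293.1000 ≈ 96429.897 mm = 96.4299 m.

96.43 m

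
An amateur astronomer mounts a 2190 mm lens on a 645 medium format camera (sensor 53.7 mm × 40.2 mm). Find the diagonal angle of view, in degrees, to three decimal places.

1.755°

Sensor diagonal = √(53.7² + 40.2²) = √4499.7300 ≈ 67.0800 mm.
Angle of view α = 2·arctan(d/2f) with d = 67.0800 mm and f = 2190 mm.
d/2f = 0.01532; arctan(0.01532) ≈ 0.8774°, so α ≈ 1.7548°.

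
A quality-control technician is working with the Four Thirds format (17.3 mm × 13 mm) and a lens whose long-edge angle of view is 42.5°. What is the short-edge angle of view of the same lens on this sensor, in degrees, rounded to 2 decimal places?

32.58°

From the long-edge AOV: f = 17.3 / (2·tan(21.25°)) = 17.3 / 0.77776 ≈ 22.2434 mm.
Short-edge AOV = 2·arctan(13 / (2 × 22.2434)) = 2·arctan(0.29222) ≈ 32.5789°.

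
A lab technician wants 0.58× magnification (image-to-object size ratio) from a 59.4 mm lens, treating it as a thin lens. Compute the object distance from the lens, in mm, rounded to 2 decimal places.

161.81 mm

With m = dᵢ/dₒ and 1/f = 1/dₒ + 1/dᵢ, substituting dᵢ = m·dₒ gives 1/f = (1 + 1/m)/dₒ, hence dₒ = f·(1 + 1/m).
dₒ = 59.4 × (1 + 1/0.58) = 59.4 × 2.72414 ≈ 161.814 mm.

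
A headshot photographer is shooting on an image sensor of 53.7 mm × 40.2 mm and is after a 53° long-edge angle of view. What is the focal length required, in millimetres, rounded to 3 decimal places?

53.853 mm

From α = 2·arctan(w/2f) we get f = w / (2·tan(α/2)).
With w = 53.7 mm and α/2 = 26.5°, tan(α/2) ≈ 0.49858, so f ≈ 53.7 / 0.99716 ≈ 53.8528 mm.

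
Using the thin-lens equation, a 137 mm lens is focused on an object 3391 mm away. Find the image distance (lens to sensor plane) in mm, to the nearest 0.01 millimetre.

1/dᵢ = 1/f − 1/dₒ = 1/137 − 1/3391 = 0.0070044 mm⁻¹.
dᵢ = 1/0.0070044 ≈ 142.7680 mm.

142.77 mm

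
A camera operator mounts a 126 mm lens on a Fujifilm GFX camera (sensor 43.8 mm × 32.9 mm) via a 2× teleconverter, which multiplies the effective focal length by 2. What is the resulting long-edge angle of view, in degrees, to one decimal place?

9.9°

Effective focal length f = 126 × 2 = 252 mm.
α = 2·arctan(43.8 / (2 × 252)) = 2·arctan(0.08690) ≈ 9.9336°.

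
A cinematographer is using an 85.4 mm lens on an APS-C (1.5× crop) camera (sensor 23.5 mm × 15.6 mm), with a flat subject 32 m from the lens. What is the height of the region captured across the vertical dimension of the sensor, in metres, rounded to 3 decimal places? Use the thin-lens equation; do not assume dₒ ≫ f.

dₒ: 32 m = 32000 mm.
Similar triangles through the lens centre give W/dₒ = h/dᵢ; with 1/f = 1/dₒ + 1/dᵢ this gives W = h·(dₒ − f)/f.
W = 15.6 mm × (32000 − 85.4) / 85.4 = 15.6 × 373.7073 ≈ 5829.833 mm = 5.82983 m.

5.830 m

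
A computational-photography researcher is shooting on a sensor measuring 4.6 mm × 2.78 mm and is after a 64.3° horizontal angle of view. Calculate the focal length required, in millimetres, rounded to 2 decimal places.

3.66 mm

From α = 2·arctan(w/2f) we get f = w / (2·tan(α/2)).
With w = 4.6 mm and α/2 = 32.15°, tan(α/2) ≈ 0.62852, so f ≈ 4.6 / 1.25703 ≈ 3.6594 mm.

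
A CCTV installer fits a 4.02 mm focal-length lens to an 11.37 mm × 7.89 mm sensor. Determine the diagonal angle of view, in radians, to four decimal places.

Sensor diagonal = √(11.37² + 7.89²) = √191.5290 ≈ 13.8394 mm.
Angle of view α = 2·arctan(d/2f) with d = 13.8394 mm and f = 4.02 mm.
d/2f = 1.72132; arctan(1.72132) ≈ 1.0445 rad, so α ≈ 2.0890 rad.

2.0890 rad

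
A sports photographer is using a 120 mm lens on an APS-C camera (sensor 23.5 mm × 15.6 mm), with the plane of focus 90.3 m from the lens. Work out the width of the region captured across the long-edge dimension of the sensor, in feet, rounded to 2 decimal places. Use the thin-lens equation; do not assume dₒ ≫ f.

57.94 ft

dₒ: 90.3 m = 90300 mm.
Similar triangles through the lens centre give W/dₒ = w/dᵢ; with 1/f = 1/dₒ + 1/dᵢ this gives W = w·(dₒ − f)/f.
W = 23.5 mm × (90300 − 120) / 120 = 23.5 × 751.5000 ≈ 17660.250 mm = 17660.250/304.8 ft = 57.9405 ft.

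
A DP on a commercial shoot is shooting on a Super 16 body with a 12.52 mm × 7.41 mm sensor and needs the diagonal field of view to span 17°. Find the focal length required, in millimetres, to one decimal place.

Sensor diagonal = √(12.52² + 7.41²) = √211.6585 ≈ 14.5485 mm.
From α = 2·arctan(d/2f) we get f = d / (2·tan(α/2)).
With d = 14.5485 mm and α/2 = 8.5°, tan(α/2) ≈ 0.14945, so f ≈ 14.5485 / 0.29890 ≈ 48.6731 mm.

48.7 mm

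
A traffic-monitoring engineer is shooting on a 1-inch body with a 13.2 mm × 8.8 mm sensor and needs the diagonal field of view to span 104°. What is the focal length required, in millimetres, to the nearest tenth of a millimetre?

Sensor diagonal = √(13.2² + 8.8²) = √251.6800 ≈ 15.8644 mm.
From α = 2·arctan(d/2f) we get f = d / (2·tan(α/2)).
With d = 15.8644 mm and α/2 = 52°, tan(α/2) ≈ 1.27994, so f ≈ 15.8644 / 2.55988 ≈ 6.1973 mm.

6.2 mm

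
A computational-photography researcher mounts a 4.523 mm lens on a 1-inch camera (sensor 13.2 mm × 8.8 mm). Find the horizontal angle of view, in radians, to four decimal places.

1.9400 rad

Angle of view α = 2·arctan(w/2f) with w = 13.2 mm and f = 4.523 mm.
w/2f = 1.45921; arctan(1.45921) ≈ 0.9700 rad, so α ≈ 1.9400 rad.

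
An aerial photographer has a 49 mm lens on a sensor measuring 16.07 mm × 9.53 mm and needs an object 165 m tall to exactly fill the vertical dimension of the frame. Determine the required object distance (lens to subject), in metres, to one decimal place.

W: 165 m = 165000 mm.
Magnification m = h/W = dᵢ/dₒ; combined with 1/f = 1/dₒ + 1/dᵢ this gives dₒ = f·(1 + W/h).
dₒ = 49 mm × (1 + 165000/9.53) = 49 × 17314.7461 ≈ 848422.557 mm = 848.423 m.

848.4 m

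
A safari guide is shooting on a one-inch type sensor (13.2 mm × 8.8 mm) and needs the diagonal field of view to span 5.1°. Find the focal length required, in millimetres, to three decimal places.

178.111 mm

Sensor diagonal = √(13.2² + 8.8²) = √251.6800 ≈ 15.8644 mm.
From α = 2·arctan(d/2f) we get f = d / (2·tan(α/2)).
With d = 15.8644 mm and α/2 = 2.55°, tan(α/2) ≈ 0.04454, so f ≈ 15.8644 / 0.08907 ≈ 178.1107 mm.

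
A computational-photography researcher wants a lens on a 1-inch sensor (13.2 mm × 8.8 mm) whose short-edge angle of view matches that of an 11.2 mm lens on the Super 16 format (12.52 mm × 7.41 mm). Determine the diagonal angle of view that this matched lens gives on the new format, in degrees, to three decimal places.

61.621°

Equal short-edge AOV ⇒ f₂ = f₁ · 8.8/7.41 = 11.2 × 1.18758 ≈ 13.3009 mm.
Sensor diagonal = √(13.2² + 8.8²) = √251.6800 ≈ 15.8644 mm.
Diagonal AOV on the new format = 2·arctan(15.8644 / (2 × 13.3009)) = 2·arctan(0.59636) ≈ 61.6207°.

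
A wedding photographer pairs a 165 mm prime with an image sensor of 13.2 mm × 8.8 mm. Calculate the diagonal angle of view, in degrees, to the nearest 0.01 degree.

5.50°

Sensor diagonal = √(13.2² + 8.8²) = √251.6800 ≈ 15.8644 mm.
Angle of view α = 2·arctan(d/2f) with d = 15.8644 mm and f = 165 mm.
d/2f = 0.04807; arctan(0.04807) ≈ 2.7523°, so α ≈ 5.5046°.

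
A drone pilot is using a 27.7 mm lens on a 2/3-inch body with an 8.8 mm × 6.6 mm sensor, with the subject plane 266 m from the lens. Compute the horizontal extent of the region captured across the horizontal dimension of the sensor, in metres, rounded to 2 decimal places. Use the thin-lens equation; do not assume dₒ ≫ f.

dₒ: 266 m = 266000 mm.
Similar triangles through the lens centre give W/dₒ = w/dᵢ; with 1/f = 1/dₒ + 1/dᵢ this gives W = w·(dₒ − f)/f.
W = 8.8 mm × (266000 − 27.7) / 27.7 = 8.8 × 9601.8881 ≈ 84496.615 mm = 84.4966 m.

84.50 m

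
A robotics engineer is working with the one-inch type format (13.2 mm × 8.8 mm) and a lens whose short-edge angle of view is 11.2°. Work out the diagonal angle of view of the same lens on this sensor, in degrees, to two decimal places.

From the short-edge AOV: f = 8.8 / (2·tan(5.6°)) = 8.8 / 0.19610 ≈ 44.8747 mm.
Sensor diagonal = √(13.2² + 8.8²) = √251.6800 ≈ 15.8644 mm.
Diagonal AOV = 2·arctan(15.8644 / (2 × 44.8747)) = 2·arctan(0.17676) ≈ 20.0485°.

20.05°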